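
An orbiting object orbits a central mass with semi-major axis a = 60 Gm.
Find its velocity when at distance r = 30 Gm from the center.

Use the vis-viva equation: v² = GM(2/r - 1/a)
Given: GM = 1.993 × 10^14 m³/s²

Convert to SI: a = 60 Gm = 6e+10 m; r = 30 Gm = 3e+10 m.
Vis-viva: v = √(GM · (2/r − 1/a)).
2/r − 1/a = 2/3e+10 − 1/6e+10 = 5e-11 m⁻¹.
v = √(1.993e+14 · 5e-11) m/s ≈ 99.82 m/s = 99.82 m/s.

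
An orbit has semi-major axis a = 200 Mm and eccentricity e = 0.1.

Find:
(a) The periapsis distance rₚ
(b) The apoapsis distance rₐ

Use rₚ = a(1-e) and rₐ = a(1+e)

Convert to SI: a = 200 Mm = 2e+08 m.
(a) rₚ = a(1 − e) = 2e+08 · (1 − 0.1) = 2e+08 · 0.9 ≈ 1.8e+08 m = 180 Mm.
(b) rₐ = a(1 + e) = 2e+08 · (1 + 0.1) = 2e+08 · 1.1 ≈ 2.2e+08 m = 220 Mm.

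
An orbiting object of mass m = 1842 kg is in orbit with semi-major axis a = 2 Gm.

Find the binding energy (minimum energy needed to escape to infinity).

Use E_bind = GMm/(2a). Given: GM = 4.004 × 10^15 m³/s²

Convert to SI: a = 2 Gm = 2e+09 m.
Total orbital energy is E = −GMm/(2a); binding energy is E_bind = −E = GMm/(2a).
E_bind = 4.004e+15 · 1842 / (2 · 2e+09) J ≈ 1.844e+09 J = 1.844 GJ.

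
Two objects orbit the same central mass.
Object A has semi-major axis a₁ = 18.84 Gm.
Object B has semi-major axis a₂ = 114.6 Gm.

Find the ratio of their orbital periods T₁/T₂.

Convert to SI: a₁ = 18.84 Gm = 1.884e+10 m; a₂ = 114.6 Gm = 1.146e+11 m.
From Kepler's third law, (T₁/T₂)² = (a₁/a₂)³, so T₁/T₂ = (a₁/a₂)^(3/2).
a₁/a₂ = 1.884e+10 / 1.146e+11 = 0.164398.
T₁/T₂ = (0.164398)^(3/2) ≈ 0.06666.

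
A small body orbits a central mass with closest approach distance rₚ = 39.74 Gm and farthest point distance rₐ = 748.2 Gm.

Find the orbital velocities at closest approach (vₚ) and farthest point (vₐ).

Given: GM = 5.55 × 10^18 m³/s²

Convert to SI: rₚ = 39.74 Gm = 3.974e+10 m; rₐ = 748.2 Gm = 7.482e+11 m.
Use the vis-viva equation v² = GM(2/r − 1/a) with a = (rₚ + rₐ)/2 = (3.974e+10 + 7.482e+11)/2 = 3.9397e+11 m.
vₚ = √(GM · (2/rₚ − 1/a)) = √(5.55e+18 · (2/3.974e+10 − 1/3.9397e+11)) m/s ≈ 1.629e+04 m/s = 16.29 km/s.
vₐ = √(GM · (2/rₐ − 1/a)) = √(5.55e+18 · (2/7.482e+11 − 1/3.9397e+11)) m/s ≈ 865 m/s = 865 m/s.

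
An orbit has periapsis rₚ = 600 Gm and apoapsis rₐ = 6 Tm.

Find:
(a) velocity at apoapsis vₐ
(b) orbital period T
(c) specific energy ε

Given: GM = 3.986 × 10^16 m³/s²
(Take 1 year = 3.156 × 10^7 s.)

Convert to SI: rₚ = 600 Gm = 6e+11 m; rₐ = 6 Tm = 6e+12 m.
(a) With a = (rₚ + rₐ)/2 = 3.3e+12 m, vₐ = √(GM (2/rₐ − 1/a)) = √(3.986e+16 · (2/6e+12 − 1/3.3e+12)) m/s ≈ 34.75 m/s
(b) With a = (rₚ + rₐ)/2 = 3.3e+12 m, T = 2π √(a³/GM) = 2π √((3.3e+12)³/3.986e+16) s ≈ 1.887e+11 s
(c) With a = (rₚ + rₐ)/2 = 3.3e+12 m, ε = −GM/(2a) = −3.986e+16/(2 · 3.3e+12) J/kg ≈ -6039 J/kg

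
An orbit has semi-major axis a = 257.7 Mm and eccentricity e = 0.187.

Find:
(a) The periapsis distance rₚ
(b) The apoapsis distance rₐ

Convert to SI: a = 257.7 Mm = 2.577e+08 m.
(a) rₚ = a(1 − e) = 2.577e+08 · (1 − 0.187) = 2.577e+08 · 0.813 ≈ 2.095e+08 m = 209.5 Mm.
(b) rₐ = a(1 + e) = 2.577e+08 · (1 + 0.187) = 2.577e+08 · 1.187 ≈ 3.059e+08 m = 305.9 Mm.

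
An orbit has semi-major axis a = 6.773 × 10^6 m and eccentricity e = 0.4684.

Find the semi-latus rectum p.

p = a (1 − e²).
p = 6.773e+06 · (1 − (0.4684)²) = 6.773e+06 · 0.780601 ≈ 5.287e+06 m = 5.287 × 10^6 m.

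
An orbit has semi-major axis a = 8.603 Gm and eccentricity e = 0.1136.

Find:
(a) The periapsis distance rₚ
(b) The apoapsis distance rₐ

Convert to SI: a = 8.603 Gm = 8.603e+09 m.
(a) rₚ = a(1 − e) = 8.603e+09 · (1 − 0.1136) = 8.603e+09 · 0.8864 ≈ 7.626e+09 m = 7.626 Gm.
(b) rₐ = a(1 + e) = 8.603e+09 · (1 + 0.1136) = 8.603e+09 · 1.1136 ≈ 9.58e+09 m = 9.58 Gm.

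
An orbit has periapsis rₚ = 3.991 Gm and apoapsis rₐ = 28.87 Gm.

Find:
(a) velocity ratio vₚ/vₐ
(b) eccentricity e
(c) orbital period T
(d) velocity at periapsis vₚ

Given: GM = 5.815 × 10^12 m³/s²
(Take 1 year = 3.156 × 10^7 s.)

Convert to SI: rₚ = 3.991 Gm = 3.991e+09 m; rₐ = 28.87 Gm = 2.887e+10 m.
(a) Conservation of angular momentum (rₚvₚ = rₐvₐ) gives vₚ/vₐ = rₐ/rₚ = 2.887e+10/3.991e+09 ≈ 7.234
(b) e = (rₐ − rₚ)/(rₐ + rₚ) = (2.887e+10 − 3.991e+09)/(2.887e+10 + 3.991e+09) ≈ 0.7571
(c) With a = (rₚ + rₐ)/2 = 1.64305e+10 m, T = 2π √(a³/GM) = 2π √((1.64305e+10)³/5.815e+12) s ≈ 5.488e+09 s
(d) With a = (rₚ + rₐ)/2 = 1.64305e+10 m, vₚ = √(GM (2/rₚ − 1/a)) = √(5.815e+12 · (2/3.991e+09 − 1/1.64305e+10)) m/s ≈ 50.6 m/s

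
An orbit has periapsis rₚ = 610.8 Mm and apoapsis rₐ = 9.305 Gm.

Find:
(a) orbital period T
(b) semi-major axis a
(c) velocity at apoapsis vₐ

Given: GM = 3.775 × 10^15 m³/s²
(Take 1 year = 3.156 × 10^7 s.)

Convert to SI: rₚ = 610.8 Mm = 6.108e+08 m; rₐ = 9.305 Gm = 9.305e+09 m.
(a) With a = (rₚ + rₐ)/2 = 4.9579e+09 m, T = 2π √(a³/GM) = 2π √((4.9579e+09)³/3.775e+15) s ≈ 3.57e+07 s
(b) a = (rₚ + rₐ)/2 = (6.108e+08 + 9.305e+09)/2 ≈ 4.958e+09 m
(c) With a = (rₚ + rₐ)/2 = 4.9579e+09 m, vₐ = √(GM (2/rₐ − 1/a)) = √(3.775e+15 · (2/9.305e+09 − 1/4.9579e+09)) m/s ≈ 223.6 m/s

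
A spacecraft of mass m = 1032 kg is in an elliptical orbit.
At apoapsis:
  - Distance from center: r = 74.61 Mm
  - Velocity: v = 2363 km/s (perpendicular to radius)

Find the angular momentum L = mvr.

Convert to SI: r = 74.61 Mm = 7.461e+07 m; v = 2363 km/s = 2.363e+06 m/s.
Since v is perpendicular to r, L = m · v · r.
L = 1032 · 2.363e+06 · 7.461e+07 kg·m²/s ≈ 1.819e+17 kg·m²/s.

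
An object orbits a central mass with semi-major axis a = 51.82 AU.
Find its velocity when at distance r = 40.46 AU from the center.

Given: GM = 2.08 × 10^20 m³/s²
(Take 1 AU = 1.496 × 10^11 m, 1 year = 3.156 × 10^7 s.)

Convert to SI: a = 51.82 AU = 7.75227e+12 m; r = 40.46 AU = 6.05282e+12 m.
Vis-viva: v = √(GM · (2/r − 1/a)).
2/r − 1/a = 2/6.05282e+12 − 1/7.75227e+12 = 2.0143e-13 m⁻¹.
v = √(2.08e+20 · 2.0143e-13) m/s ≈ 6473 m/s = 1.366 AU/year.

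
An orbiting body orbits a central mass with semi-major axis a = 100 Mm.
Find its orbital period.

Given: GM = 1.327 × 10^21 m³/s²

Convert to SI: a = 100 Mm = 1e+08 m.
Kepler's third law: T = 2π √(a³ / GM).
Substituting a = 1e+08 m and GM = 1.327e+21 m³/s²:
T = 2π √((1e+08)³ / 1.327e+21) s
T ≈ 172.5 s = 2.875 minutes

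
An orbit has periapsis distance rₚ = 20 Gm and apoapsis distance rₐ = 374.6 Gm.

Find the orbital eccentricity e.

Convert to SI: rₚ = 20 Gm = 2e+10 m; rₐ = 374.6 Gm = 3.746e+11 m.
e = (rₐ − rₚ) / (rₐ + rₚ).
e = (3.746e+11 − 2e+10) / (3.746e+11 + 2e+10) = 3.546e+11 / 3.946e+11 ≈ 0.8986.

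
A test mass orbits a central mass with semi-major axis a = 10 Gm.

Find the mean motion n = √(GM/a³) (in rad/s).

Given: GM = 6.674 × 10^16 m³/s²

Convert to SI: a = 10 Gm = 1e+10 m.
n = √(GM / a³).
n = √(6.674e+16 / (1e+10)³) rad/s ≈ 2.583e-07 rad/s.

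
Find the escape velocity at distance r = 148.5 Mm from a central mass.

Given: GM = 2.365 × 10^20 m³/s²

Convert to SI: r = 148.5 Mm = 1.485e+08 m.
Escape velocity comes from setting total energy to zero: ½v² − GM/r = 0 ⇒ v_esc = √(2GM / r).
v_esc = √(2 · 2.365e+20 / 1.485e+08) m/s ≈ 1.785e+06 m/s = 1785 km/s.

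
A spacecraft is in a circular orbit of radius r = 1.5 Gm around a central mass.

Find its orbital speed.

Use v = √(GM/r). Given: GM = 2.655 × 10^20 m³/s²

Convert to SI: r = 1.5 Gm = 1.5e+09 m.
For a circular orbit, gravity supplies the centripetal force, so v = √(GM / r).
v = √(2.655e+20 / 1.5e+09) m/s ≈ 4.207e+05 m/s = 420.7 km/s.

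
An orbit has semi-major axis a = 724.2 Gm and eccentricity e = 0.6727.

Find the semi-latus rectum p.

Convert to SI: a = 724.2 Gm = 7.242e+11 m.
p = a (1 − e²).
p = 7.242e+11 · (1 − (0.6727)²) = 7.242e+11 · 0.547475 ≈ 3.965e+11 m = 396.5 Gm.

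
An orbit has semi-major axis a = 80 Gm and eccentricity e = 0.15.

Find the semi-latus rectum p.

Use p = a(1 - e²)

Convert to SI: a = 80 Gm = 8e+10 m.
p = a (1 − e²).
p = 8e+10 · (1 − (0.15)²) = 8e+10 · 0.9775 ≈ 7.82e+10 m = 78.2 Gm.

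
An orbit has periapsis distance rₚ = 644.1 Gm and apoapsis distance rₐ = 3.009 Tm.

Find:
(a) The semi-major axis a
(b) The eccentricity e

Convert to SI: rₚ = 644.1 Gm = 6.441e+11 m; rₐ = 3.009 Tm = 3.009e+12 m.
(a) a = (rₚ + rₐ) / 2 = (6.441e+11 + 3.009e+12) / 2 ≈ 1.827e+12 m = 1.827 Tm.
(b) e = (rₐ − rₚ) / (rₐ + rₚ) = (3.009e+12 − 6.441e+11) / (3.009e+12 + 6.441e+11) ≈ 0.6474.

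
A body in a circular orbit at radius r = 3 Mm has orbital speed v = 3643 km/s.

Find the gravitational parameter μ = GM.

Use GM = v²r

Convert to SI: r = 3 Mm = 3e+06 m; v = 3643 km/s = 3.643e+06 m/s.
For a circular orbit v² = GM/r, so GM = v² · r.
GM = (3.643e+06)² · 3e+06 m³/s² ≈ 3.981e+19 m³/s² = 3.981 × 10^19 m³/s².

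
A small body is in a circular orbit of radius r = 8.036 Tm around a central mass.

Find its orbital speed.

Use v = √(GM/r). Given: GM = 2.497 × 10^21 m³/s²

Convert to SI: r = 8.036 Tm = 8.036e+12 m.
For a circular orbit, gravity supplies the centripetal force, so v = √(GM / r).
v = √(2.497e+21 / 8.036e+12) m/s ≈ 1.763e+04 m/s = 17.63 km/s.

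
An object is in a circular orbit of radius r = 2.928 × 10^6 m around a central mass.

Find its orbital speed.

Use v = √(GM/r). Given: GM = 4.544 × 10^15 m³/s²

For a circular orbit, gravity supplies the centripetal force, so v = √(GM / r).
v = √(4.544e+15 / 2.928e+06) m/s ≈ 3.939e+04 m/s = 39.39 km/s.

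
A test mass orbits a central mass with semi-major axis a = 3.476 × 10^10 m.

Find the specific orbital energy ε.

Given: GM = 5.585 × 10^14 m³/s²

ε = −GM / (2a).
ε = −5.585e+14 / (2 · 3.476e+10) J/kg ≈ -8034 J/kg = -8.034 kJ/kg.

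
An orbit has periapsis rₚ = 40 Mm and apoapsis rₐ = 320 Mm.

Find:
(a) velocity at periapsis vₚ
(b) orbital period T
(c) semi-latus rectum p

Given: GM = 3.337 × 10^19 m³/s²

Convert to SI: rₚ = 40 Mm = 4e+07 m; rₐ = 320 Mm = 3.2e+08 m.
(a) With a = (rₚ + rₐ)/2 = 1.8e+08 m, vₚ = √(GM (2/rₚ − 1/a)) = √(3.337e+19 · (2/4e+07 − 1/1.8e+08)) m/s ≈ 1.218e+06 m/s
(b) With a = (rₚ + rₐ)/2 = 1.8e+08 m, T = 2π √(a³/GM) = 2π √((1.8e+08)³/3.337e+19) s ≈ 2627 s
(c) From a = (rₚ + rₐ)/2 = 1.8e+08 m and e = (rₐ − rₚ)/(rₐ + rₚ) = 0.777778, p = a(1 − e²) = 1.8e+08 · (1 − (0.777778)²) ≈ 7.111e+07 m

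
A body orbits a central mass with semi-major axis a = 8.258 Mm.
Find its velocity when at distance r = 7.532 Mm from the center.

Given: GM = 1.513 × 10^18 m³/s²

Convert to SI: a = 8.258 Mm = 8.258e+06 m; r = 7.532 Mm = 7.532e+06 m.
Vis-viva: v = √(GM · (2/r − 1/a)).
2/r − 1/a = 2/7.532e+06 − 1/8.258e+06 = 1.44439e-07 m⁻¹.
v = √(1.513e+18 · 1.44439e-07) m/s ≈ 4.675e+05 m/s = 467.5 km/s.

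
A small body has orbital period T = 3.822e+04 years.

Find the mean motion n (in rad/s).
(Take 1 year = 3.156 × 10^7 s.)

Convert to SI: T = 3.822e+04 years = 1.20622e+12 s.
n = 2π / T.
n = 2π / 1.20622e+12 s ≈ 5.209e-12 rad/s.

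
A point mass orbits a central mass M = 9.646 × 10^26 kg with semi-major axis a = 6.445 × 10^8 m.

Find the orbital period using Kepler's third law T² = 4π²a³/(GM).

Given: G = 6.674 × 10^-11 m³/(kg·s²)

GM = G · M = 6.674e-11 · 9.646e+26 = 6.43774e+16 m³/s².
Kepler's third law: T = 2π √(a³ / GM).
Substituting a = 6.445e+08 m and GM = 6.43774e+16 m³/s²:
T = 2π √((6.445e+08)³ / 6.43774e+16) s
T ≈ 4.052e+05 s = 4.69 days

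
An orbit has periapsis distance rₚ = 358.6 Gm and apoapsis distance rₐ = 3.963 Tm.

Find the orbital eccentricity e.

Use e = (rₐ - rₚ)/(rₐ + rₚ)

Convert to SI: rₚ = 358.6 Gm = 3.586e+11 m; rₐ = 3.963 Tm = 3.963e+12 m.
e = (rₐ − rₚ) / (rₐ + rₚ).
e = (3.963e+12 − 3.586e+11) / (3.963e+12 + 3.586e+11) = 3.6044e+12 / 4.3216e+12 ≈ 0.834.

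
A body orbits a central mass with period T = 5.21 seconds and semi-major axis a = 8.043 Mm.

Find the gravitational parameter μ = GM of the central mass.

Convert to SI: a = 8.043 Mm = 8.043e+06 m.
GM = 4π² · a³ / T².
GM = 4π² · (8.043e+06)³ / (5.21)² m³/s² ≈ 7.567e+20 m³/s² = 7.567 × 10^20 m³/s².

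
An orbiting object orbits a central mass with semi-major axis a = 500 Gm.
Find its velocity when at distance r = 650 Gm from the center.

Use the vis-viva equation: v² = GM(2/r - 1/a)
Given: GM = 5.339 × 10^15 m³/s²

Convert to SI: a = 500 Gm = 5e+11 m; r = 650 Gm = 6.5e+11 m.
Vis-viva: v = √(GM · (2/r − 1/a)).
2/r − 1/a = 2/6.5e+11 − 1/5e+11 = 1.07692e-12 m⁻¹.
v = √(5.339e+15 · 1.07692e-12) m/s ≈ 75.83 m/s = 75.83 m/s.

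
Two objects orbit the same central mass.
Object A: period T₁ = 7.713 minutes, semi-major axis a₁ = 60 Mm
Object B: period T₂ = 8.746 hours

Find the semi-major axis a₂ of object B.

Convert to SI: T₁ = 7.713 minutes = 462.78 s; a₁ = 60 Mm = 6e+07 m; T₂ = 8.746 hours = 31485.6 s.
Kepler's third law: (T₁/T₂)² = (a₁/a₂)³ ⇒ a₂ = a₁ · (T₂/T₁)^(2/3).
T₂/T₁ = 31485.6 / 462.78 = 68.0358.
a₂ = 6e+07 · (68.0358)^(2/3) m ≈ 9.999e+08 m = 999.9 Mm.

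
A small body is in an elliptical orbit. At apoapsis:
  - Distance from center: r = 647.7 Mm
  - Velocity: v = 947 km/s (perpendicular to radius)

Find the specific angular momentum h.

Convert to SI: r = 647.7 Mm = 6.477e+08 m; v = 947 km/s = 947000 m/s.
With v perpendicular to r, h = r · v.
h = 6.477e+08 · 947000 m²/s ≈ 6.134e+14 m²/s.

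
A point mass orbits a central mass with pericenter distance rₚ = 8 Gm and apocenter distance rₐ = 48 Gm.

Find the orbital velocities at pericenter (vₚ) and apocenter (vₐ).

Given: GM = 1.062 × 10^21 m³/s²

Convert to SI: rₚ = 8 Gm = 8e+09 m; rₐ = 48 Gm = 4.8e+10 m.
Use the vis-viva equation v² = GM(2/r − 1/a) with a = (rₚ + rₐ)/2 = (8e+09 + 4.8e+10)/2 = 2.8e+10 m.
vₚ = √(GM · (2/rₚ − 1/a)) = √(1.062e+21 · (2/8e+09 − 1/2.8e+10)) m/s ≈ 4.77e+05 m/s = 477 km/s.
vₐ = √(GM · (2/rₐ − 1/a)) = √(1.062e+21 · (2/4.8e+10 − 1/2.8e+10)) m/s ≈ 7.951e+04 m/s = 79.51 km/s.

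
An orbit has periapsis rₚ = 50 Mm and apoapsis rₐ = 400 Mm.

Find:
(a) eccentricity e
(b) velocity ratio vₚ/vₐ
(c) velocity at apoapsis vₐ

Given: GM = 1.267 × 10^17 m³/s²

Convert to SI: rₚ = 50 Mm = 5e+07 m; rₐ = 400 Mm = 4e+08 m.
(a) e = (rₐ − rₚ)/(rₐ + rₚ) = (4e+08 − 5e+07)/(4e+08 + 5e+07) ≈ 0.7778
(b) Conservation of angular momentum (rₚvₚ = rₐvₐ) gives vₚ/vₐ = rₐ/rₚ = 4e+08/5e+07 ≈ 8
(c) With a = (rₚ + rₐ)/2 = 2.25e+08 m, vₐ = √(GM (2/rₐ − 1/a)) = √(1.267e+17 · (2/4e+08 − 1/2.25e+08)) m/s ≈ 8390 m/s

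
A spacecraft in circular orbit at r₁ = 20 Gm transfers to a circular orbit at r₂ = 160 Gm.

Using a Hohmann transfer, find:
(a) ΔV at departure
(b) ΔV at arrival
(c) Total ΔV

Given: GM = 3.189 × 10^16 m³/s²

Convert to SI: r₁ = 20 Gm = 2e+10 m; r₂ = 160 Gm = 1.6e+11 m.
Transfer semi-major axis: a_t = (r₁ + r₂)/2 = (2e+10 + 1.6e+11)/2 = 9e+10 m.
Circular speeds: v₁ = √(GM/r₁) = 1262.74 m/s, v₂ = √(GM/r₂) = 446.444 m/s.
Transfer speeds (vis-viva v² = GM(2/r − 1/a_t)): v₁ᵗ = 1683.65 m/s, v₂ᵗ = 210.456 m/s.
(a) ΔV₁ = |v₁ᵗ − v₁| ≈ 420.9 m/s = 420.9 m/s.
(b) ΔV₂ = |v₂ − v₂ᵗ| ≈ 236 m/s = 236 m/s.
(c) ΔV_total = ΔV₁ + ΔV₂ ≈ 656.9 m/s = 656.9 m/s.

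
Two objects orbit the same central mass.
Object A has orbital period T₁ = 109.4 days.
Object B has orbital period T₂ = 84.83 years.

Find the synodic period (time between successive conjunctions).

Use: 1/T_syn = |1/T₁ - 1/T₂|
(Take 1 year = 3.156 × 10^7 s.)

Convert to SI: T₁ = 109.4 days = 9.45216e+06 s; T₂ = 84.83 years = 2.67723e+09 s.
T_syn = |T₁ · T₂ / (T₁ − T₂)|.
T_syn = |9.45216e+06 · 2.67723e+09 / (9.45216e+06 − 2.67723e+09)| s ≈ 9.486e+06 s = 109.8 days.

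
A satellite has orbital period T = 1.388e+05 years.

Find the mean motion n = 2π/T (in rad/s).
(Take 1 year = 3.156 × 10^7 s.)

Convert to SI: T = 1.388e+05 years = 4.38053e+12 s.
n = 2π / T.
n = 2π / 4.38053e+12 s ≈ 1.434e-12 rad/s.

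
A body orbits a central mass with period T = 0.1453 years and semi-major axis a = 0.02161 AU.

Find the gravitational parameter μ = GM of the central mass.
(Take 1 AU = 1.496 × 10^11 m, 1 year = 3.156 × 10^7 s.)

Convert to SI: T = 0.1453 years = 4.58567e+06 s; a = 0.02161 AU = 3.23286e+09 m.
GM = 4π² · a³ / T².
GM = 4π² · (3.23286e+09)³ / (4.58567e+06)² m³/s² ≈ 6.343e+16 m³/s² = 6.343 × 10^16 m³/s².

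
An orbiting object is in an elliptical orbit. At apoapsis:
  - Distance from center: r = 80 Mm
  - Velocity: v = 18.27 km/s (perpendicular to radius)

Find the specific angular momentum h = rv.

Convert to SI: r = 80 Mm = 8e+07 m; v = 18.27 km/s = 18270 m/s.
With v perpendicular to r, h = r · v.
h = 8e+07 · 18270 m²/s ≈ 1.462e+12 m²/s.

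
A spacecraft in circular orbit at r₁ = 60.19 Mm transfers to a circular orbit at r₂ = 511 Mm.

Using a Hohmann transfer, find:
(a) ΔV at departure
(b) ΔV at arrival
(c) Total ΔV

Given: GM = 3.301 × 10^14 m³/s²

Convert to SI: r₁ = 60.19 Mm = 6.019e+07 m; r₂ = 511 Mm = 5.11e+08 m.
Transfer semi-major axis: a_t = (r₁ + r₂)/2 = (6.019e+07 + 5.11e+08)/2 = 2.85595e+08 m.
Circular speeds: v₁ = √(GM/r₁) = 2341.86 m/s, v₂ = √(GM/r₂) = 803.734 m/s.
Transfer speeds (vis-viva v² = GM(2/r − 1/a_t)): v₁ᵗ = 3132.53 m/s, v₂ᵗ = 368.977 m/s.
(a) ΔV₁ = |v₁ᵗ − v₁| ≈ 790.7 m/s = 790.7 m/s.
(b) ΔV₂ = |v₂ − v₂ᵗ| ≈ 434.8 m/s = 434.8 m/s.
(c) ΔV_total = ΔV₁ + ΔV₂ ≈ 1225 m/s = 1.225 km/s.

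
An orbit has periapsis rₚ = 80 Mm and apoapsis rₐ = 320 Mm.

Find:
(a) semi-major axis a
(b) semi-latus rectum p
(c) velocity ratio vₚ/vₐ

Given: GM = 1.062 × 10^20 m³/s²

Convert to SI: rₚ = 80 Mm = 8e+07 m; rₐ = 320 Mm = 3.2e+08 m.
(a) a = (rₚ + rₐ)/2 = (8e+07 + 3.2e+08)/2 ≈ 2e+08 m
(b) From a = (rₚ + rₐ)/2 = 2e+08 m and e = (rₐ − rₚ)/(rₐ + rₚ) = 0.6, p = a(1 − e²) = 2e+08 · (1 − (0.6)²) ≈ 1.28e+08 m
(c) Conservation of angular momentum (rₚvₚ = rₐvₐ) gives vₚ/vₐ = rₐ/rₚ = 3.2e+08/8e+07 ≈ 4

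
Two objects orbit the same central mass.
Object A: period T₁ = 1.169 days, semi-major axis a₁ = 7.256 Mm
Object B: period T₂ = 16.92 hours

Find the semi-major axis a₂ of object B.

Convert to SI: T₁ = 1.169 days = 101002 s; a₁ = 7.256 Mm = 7.256e+06 m; T₂ = 16.92 hours = 60912 s.
Kepler's third law: (T₁/T₂)² = (a₁/a₂)³ ⇒ a₂ = a₁ · (T₂/T₁)^(2/3).
T₂/T₁ = 60912 / 101002 = 0.60308.
a₂ = 7.256e+06 · (0.60308)^(2/3) m ≈ 5.179e+06 m = 5.179 Mm.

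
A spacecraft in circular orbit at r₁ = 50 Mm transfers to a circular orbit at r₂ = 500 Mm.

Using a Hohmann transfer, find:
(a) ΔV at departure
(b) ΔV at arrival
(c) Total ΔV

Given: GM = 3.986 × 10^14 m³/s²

Convert to SI: r₁ = 50 Mm = 5e+07 m; r₂ = 500 Mm = 5e+08 m.
Transfer semi-major axis: a_t = (r₁ + r₂)/2 = (5e+07 + 5e+08)/2 = 2.75e+08 m.
Circular speeds: v₁ = √(GM/r₁) = 2823.47 m/s, v₂ = √(GM/r₂) = 892.861 m/s.
Transfer speeds (vis-viva v² = GM(2/r − 1/a_t)): v₁ᵗ = 3807.17 m/s, v₂ᵗ = 380.717 m/s.
(a) ΔV₁ = |v₁ᵗ − v₁| ≈ 983.7 m/s = 983.7 m/s.
(b) ΔV₂ = |v₂ − v₂ᵗ| ≈ 512.1 m/s = 512.1 m/s.
(c) ΔV_total = ΔV₁ + ΔV₂ ≈ 1496 m/s = 1.496 km/s.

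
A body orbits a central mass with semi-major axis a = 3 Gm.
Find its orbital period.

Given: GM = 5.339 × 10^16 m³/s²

Convert to SI: a = 3 Gm = 3e+09 m.
Kepler's third law: T = 2π √(a³ / GM).
Substituting a = 3e+09 m and GM = 5.339e+16 m³/s²:
T = 2π √((3e+09)³ / 5.339e+16) s
T ≈ 4.468e+06 s = 51.72 days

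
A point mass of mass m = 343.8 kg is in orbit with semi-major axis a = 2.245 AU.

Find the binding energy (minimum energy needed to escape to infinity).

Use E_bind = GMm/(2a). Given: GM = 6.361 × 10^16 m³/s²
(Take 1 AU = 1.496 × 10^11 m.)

Convert to SI: a = 2.245 AU = 3.35852e+11 m.
Total orbital energy is E = −GMm/(2a); binding energy is E_bind = −E = GMm/(2a).
E_bind = 6.361e+16 · 343.8 / (2 · 3.35852e+11) J ≈ 3.256e+07 J = 32.56 MJ.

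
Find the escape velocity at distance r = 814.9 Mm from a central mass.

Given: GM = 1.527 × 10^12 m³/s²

Convert to SI: r = 814.9 Mm = 8.149e+08 m.
Escape velocity comes from setting total energy to zero: ½v² − GM/r = 0 ⇒ v_esc = √(2GM / r).
v_esc = √(2 · 1.527e+12 / 8.149e+08) m/s ≈ 61.22 m/s = 61.22 m/s.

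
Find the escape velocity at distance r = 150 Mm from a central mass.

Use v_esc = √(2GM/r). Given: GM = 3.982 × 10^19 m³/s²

Convert to SI: r = 150 Mm = 1.5e+08 m.
Escape velocity comes from setting total energy to zero: ½v² − GM/r = 0 ⇒ v_esc = √(2GM / r).
v_esc = √(2 · 3.982e+19 / 1.5e+08) m/s ≈ 7.287e+05 m/s = 728.7 km/s.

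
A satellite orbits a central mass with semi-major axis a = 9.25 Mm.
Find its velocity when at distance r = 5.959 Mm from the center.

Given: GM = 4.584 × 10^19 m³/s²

Convert to SI: a = 9.25 Mm = 9.25e+06 m; r = 5.959 Mm = 5.959e+06 m.
Vis-viva: v = √(GM · (2/r − 1/a)).
2/r − 1/a = 2/5.959e+06 − 1/9.25e+06 = 2.27519e-07 m⁻¹.
v = √(4.584e+19 · 2.27519e-07) m/s ≈ 3.229e+06 m/s = 3229 km/s.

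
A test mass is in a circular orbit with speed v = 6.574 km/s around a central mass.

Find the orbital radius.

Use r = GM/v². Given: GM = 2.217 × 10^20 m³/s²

Convert to SI: v = 6.574 km/s = 6574 m/s.
For a circular orbit, v² = GM / r, so r = GM / v².
r = 2.217e+20 / (6574)² m ≈ 5.13e+12 m = 5.13 × 10^12 m.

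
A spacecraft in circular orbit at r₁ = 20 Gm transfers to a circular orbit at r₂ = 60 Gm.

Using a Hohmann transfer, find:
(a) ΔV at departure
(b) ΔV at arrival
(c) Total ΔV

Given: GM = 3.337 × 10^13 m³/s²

Convert to SI: r₁ = 20 Gm = 2e+10 m; r₂ = 60 Gm = 6e+10 m.
Transfer semi-major axis: a_t = (r₁ + r₂)/2 = (2e+10 + 6e+10)/2 = 4e+10 m.
Circular speeds: v₁ = √(GM/r₁) = 40.8473 m/s, v₂ = √(GM/r₂) = 23.5832 m/s.
Transfer speeds (vis-viva v² = GM(2/r − 1/a_t)): v₁ᵗ = 50.0275 m/s, v₂ᵗ = 16.6758 m/s.
(a) ΔV₁ = |v₁ᵗ − v₁| ≈ 9.18 m/s = 9.18 m/s.
(b) ΔV₂ = |v₂ − v₂ᵗ| ≈ 6.907 m/s = 6.907 m/s.
(c) ΔV_total = ΔV₁ + ΔV₂ ≈ 16.09 m/s = 16.09 m/s.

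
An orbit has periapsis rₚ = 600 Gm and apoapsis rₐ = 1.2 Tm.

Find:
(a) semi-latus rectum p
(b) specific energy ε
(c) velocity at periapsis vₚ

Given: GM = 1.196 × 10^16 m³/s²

Convert to SI: rₚ = 600 Gm = 6e+11 m; rₐ = 1.2 Tm = 1.2e+12 m.
(a) From a = (rₚ + rₐ)/2 = 9e+11 m and e = (rₐ − rₚ)/(rₐ + rₚ) = 0.333333, p = a(1 − e²) = 9e+11 · (1 − (0.333333)²) ≈ 8e+11 m
(b) With a = (rₚ + rₐ)/2 = 9e+11 m, ε = −GM/(2a) = −1.196e+16/(2 · 9e+11) J/kg ≈ -6644 J/kg
(c) With a = (rₚ + rₐ)/2 = 9e+11 m, vₚ = √(GM (2/rₚ − 1/a)) = √(1.196e+16 · (2/6e+11 − 1/9e+11)) m/s ≈ 163 m/s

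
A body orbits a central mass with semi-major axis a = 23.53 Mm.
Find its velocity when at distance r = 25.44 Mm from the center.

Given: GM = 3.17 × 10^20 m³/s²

Convert to SI: a = 23.53 Mm = 2.353e+07 m; r = 25.44 Mm = 2.544e+07 m.
Vis-viva: v = √(GM · (2/r − 1/a)).
2/r − 1/a = 2/2.544e+07 − 1/2.353e+07 = 3.61174e-08 m⁻¹.
v = √(3.17e+20 · 3.61174e-08) m/s ≈ 3.384e+06 m/s = 3384 km/s.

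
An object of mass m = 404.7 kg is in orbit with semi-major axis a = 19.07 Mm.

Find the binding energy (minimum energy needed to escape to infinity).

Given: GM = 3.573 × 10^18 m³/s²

Convert to SI: a = 19.07 Mm = 1.907e+07 m.
Total orbital energy is E = −GMm/(2a); binding energy is E_bind = −E = GMm/(2a).
E_bind = 3.573e+18 · 404.7 / (2 · 1.907e+07) J ≈ 3.791e+13 J = 37.91 TJ.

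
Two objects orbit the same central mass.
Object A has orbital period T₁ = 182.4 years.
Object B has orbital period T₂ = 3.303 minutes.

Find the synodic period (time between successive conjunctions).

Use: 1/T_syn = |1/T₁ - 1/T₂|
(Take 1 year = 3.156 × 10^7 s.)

Convert to SI: T₁ = 182.4 years = 5.75654e+09 s; T₂ = 3.303 minutes = 198.18 s.
T_syn = |T₁ · T₂ / (T₁ − T₂)|.
T_syn = |5.75654e+09 · 198.18 / (5.75654e+09 − 198.18)| s ≈ 198.2 s = 3.303 minutes.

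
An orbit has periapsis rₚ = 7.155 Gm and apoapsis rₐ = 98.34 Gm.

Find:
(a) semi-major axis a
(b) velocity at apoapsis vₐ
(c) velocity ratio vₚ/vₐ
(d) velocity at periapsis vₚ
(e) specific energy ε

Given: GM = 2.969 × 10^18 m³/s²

Convert to SI: rₚ = 7.155 Gm = 7.155e+09 m; rₐ = 98.34 Gm = 9.834e+10 m.
(a) a = (rₚ + rₐ)/2 = (7.155e+09 + 9.834e+10)/2 ≈ 5.275e+10 m
(b) With a = (rₚ + rₐ)/2 = 5.27475e+10 m, vₐ = √(GM (2/rₐ − 1/a)) = √(2.969e+18 · (2/9.834e+10 − 1/5.27475e+10)) m/s ≈ 2024 m/s
(c) Conservation of angular momentum (rₚvₚ = rₐvₐ) gives vₚ/vₐ = rₐ/rₚ = 9.834e+10/7.155e+09 ≈ 13.74
(d) With a = (rₚ + rₐ)/2 = 5.27475e+10 m, vₚ = √(GM (2/rₚ − 1/a)) = √(2.969e+18 · (2/7.155e+09 − 1/5.27475e+10)) m/s ≈ 2.781e+04 m/s
(e) With a = (rₚ + rₐ)/2 = 5.27475e+10 m, ε = −GM/(2a) = −2.969e+18/(2 · 5.27475e+10) J/kg ≈ -2.814e+07 J/kg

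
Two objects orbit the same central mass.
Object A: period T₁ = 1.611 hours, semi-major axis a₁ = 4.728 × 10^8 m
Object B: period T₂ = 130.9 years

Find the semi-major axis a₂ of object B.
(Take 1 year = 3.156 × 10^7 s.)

Convert to SI: T₁ = 1.611 hours = 5799.6 s; T₂ = 130.9 years = 4.1312e+09 s.
Kepler's third law: (T₁/T₂)² = (a₁/a₂)³ ⇒ a₂ = a₁ · (T₂/T₁)^(2/3).
T₂/T₁ = 4.1312e+09 / 5799.6 = 712326.
a₂ = 4.728e+08 · (712326)^(2/3) m ≈ 3.771e+12 m = 3.771 × 10^12 m.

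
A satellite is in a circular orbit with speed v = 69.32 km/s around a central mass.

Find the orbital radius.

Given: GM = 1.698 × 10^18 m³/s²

Convert to SI: v = 69.32 km/s = 69320 m/s.
For a circular orbit, v² = GM / r, so r = GM / v².
r = 1.698e+18 / (69320)² m ≈ 3.534e+08 m = 353.4 Mm.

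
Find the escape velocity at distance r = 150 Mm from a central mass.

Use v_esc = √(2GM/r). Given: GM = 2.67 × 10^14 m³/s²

Convert to SI: r = 150 Mm = 1.5e+08 m.
Escape velocity comes from setting total energy to zero: ½v² − GM/r = 0 ⇒ v_esc = √(2GM / r).
v_esc = √(2 · 2.67e+14 / 1.5e+08) m/s ≈ 1887 m/s = 1.887 km/s.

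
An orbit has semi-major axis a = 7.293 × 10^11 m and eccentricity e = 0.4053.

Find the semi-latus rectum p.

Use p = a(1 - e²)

p = a (1 − e²).
p = 7.293e+11 · (1 − (0.4053)²) = 7.293e+11 · 0.835732 ≈ 6.095e+11 m = 6.095 × 10^11 m.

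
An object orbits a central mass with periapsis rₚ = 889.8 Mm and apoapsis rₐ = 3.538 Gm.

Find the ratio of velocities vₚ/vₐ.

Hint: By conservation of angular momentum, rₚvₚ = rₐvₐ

Convert to SI: rₚ = 889.8 Mm = 8.898e+08 m; rₐ = 3.538 Gm = 3.538e+09 m.
Conservation of angular momentum gives rₚvₚ = rₐvₐ, so vₚ/vₐ = rₐ/rₚ.
vₚ/vₐ = 3.538e+09 / 8.898e+08 ≈ 3.976.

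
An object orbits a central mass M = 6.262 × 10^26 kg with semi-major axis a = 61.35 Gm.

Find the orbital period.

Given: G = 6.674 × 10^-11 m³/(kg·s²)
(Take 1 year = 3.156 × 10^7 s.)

Convert to SI: a = 61.35 Gm = 6.135e+10 m.
GM = G · M = 6.674e-11 · 6.262e+26 = 4.17926e+16 m³/s².
Kepler's third law: T = 2π √(a³ / GM).
Substituting a = 6.135e+10 m and GM = 4.17926e+16 m³/s²:
T = 2π √((6.135e+10)³ / 4.17926e+16) s
T ≈ 4.67e+08 s = 14.8 years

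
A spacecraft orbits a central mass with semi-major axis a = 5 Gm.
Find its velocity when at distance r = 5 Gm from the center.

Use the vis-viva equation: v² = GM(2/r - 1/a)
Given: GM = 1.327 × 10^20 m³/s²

Convert to SI: a = 5 Gm = 5e+09 m; r = 5 Gm = 5e+09 m.
Vis-viva: v = √(GM · (2/r − 1/a)).
2/r − 1/a = 2/5e+09 − 1/5e+09 = 2e-10 m⁻¹.
v = √(1.327e+20 · 2e-10) m/s ≈ 1.629e+05 m/s = 162.9 km/s.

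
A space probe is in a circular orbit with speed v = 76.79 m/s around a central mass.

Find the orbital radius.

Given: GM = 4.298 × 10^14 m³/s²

For a circular orbit, v² = GM / r, so r = GM / v².
r = 4.298e+14 / (76.79)² m ≈ 7.289e+10 m = 7.289 × 10^10 m.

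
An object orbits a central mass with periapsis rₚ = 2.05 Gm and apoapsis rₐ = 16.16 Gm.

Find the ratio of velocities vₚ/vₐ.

Convert to SI: rₚ = 2.05 Gm = 2.05e+09 m; rₐ = 16.16 Gm = 1.616e+10 m.
Conservation of angular momentum gives rₚvₚ = rₐvₐ, so vₚ/vₐ = rₐ/rₚ.
vₚ/vₐ = 1.616e+10 / 2.05e+09 ≈ 7.883.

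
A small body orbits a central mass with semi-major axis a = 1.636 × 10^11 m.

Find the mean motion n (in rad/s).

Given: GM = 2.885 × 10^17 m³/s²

n = √(GM / a³).
n = √(2.885e+17 / (1.636e+11)³) rad/s ≈ 8.117e-09 rad/s.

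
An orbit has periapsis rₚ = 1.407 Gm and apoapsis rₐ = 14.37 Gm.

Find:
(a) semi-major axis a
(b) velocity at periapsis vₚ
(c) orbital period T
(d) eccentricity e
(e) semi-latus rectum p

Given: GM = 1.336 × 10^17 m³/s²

Convert to SI: rₚ = 1.407 Gm = 1.407e+09 m; rₐ = 14.37 Gm = 1.437e+10 m.
(a) a = (rₚ + rₐ)/2 = (1.407e+09 + 1.437e+10)/2 ≈ 7.888e+09 m
(b) With a = (rₚ + rₐ)/2 = 7.8885e+09 m, vₚ = √(GM (2/rₚ − 1/a)) = √(1.336e+17 · (2/1.407e+09 − 1/7.8885e+09)) m/s ≈ 1.315e+04 m/s
(c) With a = (rₚ + rₐ)/2 = 7.8885e+09 m, T = 2π √(a³/GM) = 2π √((7.8885e+09)³/1.336e+17) s ≈ 1.204e+07 s
(d) e = (rₐ − rₚ)/(rₐ + rₚ) = (1.437e+10 − 1.407e+09)/(1.437e+10 + 1.407e+09) ≈ 0.8216
(e) From a = (rₚ + rₐ)/2 = 7.8885e+09 m and e = (rₐ − rₚ)/(rₐ + rₚ) = 0.821639, p = a(1 − e²) = 7.8885e+09 · (1 − (0.821639)²) ≈ 2.563e+09 m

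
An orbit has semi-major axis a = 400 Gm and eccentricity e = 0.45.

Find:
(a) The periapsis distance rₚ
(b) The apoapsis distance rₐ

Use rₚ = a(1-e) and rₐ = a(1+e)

Convert to SI: a = 400 Gm = 4e+11 m.
(a) rₚ = a(1 − e) = 4e+11 · (1 − 0.45) = 4e+11 · 0.55 ≈ 2.2e+11 m = 220 Gm.
(b) rₐ = a(1 + e) = 4e+11 · (1 + 0.45) = 4e+11 · 1.45 ≈ 5.8e+11 m = 580 Gm.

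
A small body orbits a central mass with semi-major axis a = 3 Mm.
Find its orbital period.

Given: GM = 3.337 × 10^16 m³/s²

Convert to SI: a = 3 Mm = 3e+06 m.
Kepler's third law: T = 2π √(a³ / GM).
Substituting a = 3e+06 m and GM = 3.337e+16 m³/s²:
T = 2π √((3e+06)³ / 3.337e+16) s
T ≈ 178.7 s = 2.979 minutes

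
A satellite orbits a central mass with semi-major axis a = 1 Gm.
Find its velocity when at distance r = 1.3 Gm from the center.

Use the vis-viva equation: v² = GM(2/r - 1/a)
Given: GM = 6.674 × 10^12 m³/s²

Convert to SI: a = 1 Gm = 1e+09 m; r = 1.3 Gm = 1.3e+09 m.
Vis-viva: v = √(GM · (2/r − 1/a)).
2/r − 1/a = 2/1.3e+09 − 1/1e+09 = 5.38462e-10 m⁻¹.
v = √(6.674e+12 · 5.38462e-10) m/s ≈ 59.95 m/s = 59.95 m/s.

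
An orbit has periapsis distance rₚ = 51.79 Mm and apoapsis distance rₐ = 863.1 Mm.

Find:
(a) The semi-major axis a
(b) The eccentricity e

Convert to SI: rₚ = 51.79 Mm = 5.179e+07 m; rₐ = 863.1 Mm = 8.631e+08 m.
(a) a = (rₚ + rₐ) / 2 = (5.179e+07 + 8.631e+08) / 2 ≈ 4.574e+08 m = 457.4 Mm.
(b) e = (rₐ − rₚ) / (rₐ + rₚ) = (8.631e+08 − 5.179e+07) / (8.631e+08 + 5.179e+07) ≈ 0.8868.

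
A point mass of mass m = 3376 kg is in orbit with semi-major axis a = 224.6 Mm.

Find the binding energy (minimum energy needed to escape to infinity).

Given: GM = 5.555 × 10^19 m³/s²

Convert to SI: a = 224.6 Mm = 2.246e+08 m.
Total orbital energy is E = −GMm/(2a); binding energy is E_bind = −E = GMm/(2a).
E_bind = 5.555e+19 · 3376 / (2 · 2.246e+08) J ≈ 4.175e+14 J = 417.5 TJ.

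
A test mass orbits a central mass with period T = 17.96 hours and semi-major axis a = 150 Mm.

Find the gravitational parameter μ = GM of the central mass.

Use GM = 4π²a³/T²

Convert to SI: T = 17.96 hours = 64656 s; a = 150 Mm = 1.5e+08 m.
GM = 4π² · a³ / T².
GM = 4π² · (1.5e+08)³ / (64656)² m³/s² ≈ 3.187e+16 m³/s² = 3.187 × 10^16 m³/s².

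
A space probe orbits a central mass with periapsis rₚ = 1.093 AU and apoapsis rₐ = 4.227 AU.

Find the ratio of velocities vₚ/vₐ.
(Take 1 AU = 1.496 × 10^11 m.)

Convert to SI: rₚ = 1.093 AU = 1.63513e+11 m; rₐ = 4.227 AU = 6.32359e+11 m.
Conservation of angular momentum gives rₚvₚ = rₐvₐ, so vₚ/vₐ = rₐ/rₚ.
vₚ/vₐ = 6.32359e+11 / 1.63513e+11 ≈ 3.867.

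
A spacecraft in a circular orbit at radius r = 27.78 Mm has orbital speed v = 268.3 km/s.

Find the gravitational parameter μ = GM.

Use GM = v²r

Convert to SI: r = 27.78 Mm = 2.778e+07 m; v = 268.3 km/s = 268300 m/s.
For a circular orbit v² = GM/r, so GM = v² · r.
GM = (268300)² · 2.778e+07 m³/s² ≈ 2e+18 m³/s² = 2 × 10^18 m³/s².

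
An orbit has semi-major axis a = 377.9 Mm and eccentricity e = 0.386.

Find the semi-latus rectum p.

Convert to SI: a = 377.9 Mm = 3.779e+08 m.
p = a (1 − e²).
p = 3.779e+08 · (1 − (0.386)²) = 3.779e+08 · 0.851004 ≈ 3.216e+08 m = 321.6 Mm.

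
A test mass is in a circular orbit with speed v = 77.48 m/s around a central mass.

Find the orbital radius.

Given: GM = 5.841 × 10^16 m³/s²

For a circular orbit, v² = GM / r, so r = GM / v².
r = 5.841e+16 / (77.48)² m ≈ 9.73e+12 m = 9.73 Tm.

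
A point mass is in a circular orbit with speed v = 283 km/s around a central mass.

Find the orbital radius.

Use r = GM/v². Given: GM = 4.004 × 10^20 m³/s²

Convert to SI: v = 283 km/s = 283000 m/s.
For a circular orbit, v² = GM / r, so r = GM / v².
r = 4.004e+20 / (283000)² m ≈ 4.999e+09 m = 4.999 Gm.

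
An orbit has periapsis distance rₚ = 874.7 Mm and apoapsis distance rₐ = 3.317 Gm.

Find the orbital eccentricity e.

Convert to SI: rₚ = 874.7 Mm = 8.747e+08 m; rₐ = 3.317 Gm = 3.317e+09 m.
e = (rₐ − rₚ) / (rₐ + rₚ).
e = (3.317e+09 − 8.747e+08) / (3.317e+09 + 8.747e+08) = 2.4423e+09 / 4.1917e+09 ≈ 0.5827.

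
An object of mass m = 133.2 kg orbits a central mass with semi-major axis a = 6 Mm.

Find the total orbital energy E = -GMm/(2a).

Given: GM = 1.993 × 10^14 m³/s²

Convert to SI: a = 6 Mm = 6e+06 m.
E = −GMm / (2a).
E = −1.993e+14 · 133.2 / (2 · 6e+06) J ≈ -2.212e+09 J = -2.212 GJ.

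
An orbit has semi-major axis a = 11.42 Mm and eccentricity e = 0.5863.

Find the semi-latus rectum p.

Convert to SI: a = 11.42 Mm = 1.142e+07 m.
p = a (1 − e²).
p = 1.142e+07 · (1 − (0.5863)²) = 1.142e+07 · 0.656252 ≈ 7.494e+06 m = 7.494 Mm.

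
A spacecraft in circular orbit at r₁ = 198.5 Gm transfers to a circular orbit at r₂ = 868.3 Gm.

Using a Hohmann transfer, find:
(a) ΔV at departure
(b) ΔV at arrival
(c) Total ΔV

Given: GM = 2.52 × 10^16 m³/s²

Convert to SI: r₁ = 198.5 Gm = 1.985e+11 m; r₂ = 868.3 Gm = 8.683e+11 m.
Transfer semi-major axis: a_t = (r₁ + r₂)/2 = (1.985e+11 + 8.683e+11)/2 = 5.334e+11 m.
Circular speeds: v₁ = √(GM/r₁) = 356.303 m/s, v₂ = √(GM/r₂) = 170.359 m/s.
Transfer speeds (vis-viva v² = GM(2/r − 1/a_t)): v₁ᵗ = 454.599 m/s, v₂ᵗ = 103.925 m/s.
(a) ΔV₁ = |v₁ᵗ − v₁| ≈ 98.3 m/s = 98.3 m/s.
(b) ΔV₂ = |v₂ − v₂ᵗ| ≈ 66.43 m/s = 66.43 m/s.
(c) ΔV_total = ΔV₁ + ΔV₂ ≈ 164.7 m/s = 164.7 m/s.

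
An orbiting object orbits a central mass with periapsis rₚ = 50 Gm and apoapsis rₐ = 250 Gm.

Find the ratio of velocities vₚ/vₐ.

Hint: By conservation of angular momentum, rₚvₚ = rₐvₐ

Convert to SI: rₚ = 50 Gm = 5e+10 m; rₐ = 250 Gm = 2.5e+11 m.
Conservation of angular momentum gives rₚvₚ = rₐvₐ, so vₚ/vₐ = rₐ/rₚ.
vₚ/vₐ = 2.5e+11 / 5e+10 ≈ 5.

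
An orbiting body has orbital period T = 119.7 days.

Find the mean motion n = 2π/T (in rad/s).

Convert to SI: T = 119.7 days = 1.03421e+07 s.
n = 2π / T.
n = 2π / 1.03421e+07 s ≈ 6.075e-07 rad/s.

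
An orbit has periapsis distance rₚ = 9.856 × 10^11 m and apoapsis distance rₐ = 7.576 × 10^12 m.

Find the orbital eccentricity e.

e = (rₐ − rₚ) / (rₐ + rₚ).
e = (7.576e+12 − 9.856e+11) / (7.576e+12 + 9.856e+11) = 6.5904e+12 / 8.5616e+12 ≈ 0.7698.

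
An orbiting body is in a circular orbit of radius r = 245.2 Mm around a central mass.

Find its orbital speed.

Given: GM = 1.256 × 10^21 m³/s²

Convert to SI: r = 245.2 Mm = 2.452e+08 m.
For a circular orbit, gravity supplies the centripetal force, so v = √(GM / r).
v = √(1.256e+21 / 2.452e+08) m/s ≈ 2.263e+06 m/s = 2263 km/s.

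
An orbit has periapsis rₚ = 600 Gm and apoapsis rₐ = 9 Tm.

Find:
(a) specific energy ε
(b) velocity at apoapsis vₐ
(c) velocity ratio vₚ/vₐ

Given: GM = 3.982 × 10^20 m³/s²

Convert to SI: rₚ = 600 Gm = 6e+11 m; rₐ = 9 Tm = 9e+12 m.
(a) With a = (rₚ + rₐ)/2 = 4.8e+12 m, ε = −GM/(2a) = −3.982e+20/(2 · 4.8e+12) J/kg ≈ -4.148e+07 J/kg
(b) With a = (rₚ + rₐ)/2 = 4.8e+12 m, vₐ = √(GM (2/rₐ − 1/a)) = √(3.982e+20 · (2/9e+12 − 1/4.8e+12)) m/s ≈ 2352 m/s
(c) Conservation of angular momentum (rₚvₚ = rₐvₐ) gives vₚ/vₐ = rₐ/rₚ = 9e+12/6e+11 ≈ 15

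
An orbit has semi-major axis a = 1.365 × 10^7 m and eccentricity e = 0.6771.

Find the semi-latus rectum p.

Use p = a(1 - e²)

p = a (1 − e²).
p = 1.365e+07 · (1 − (0.6771)²) = 1.365e+07 · 0.541536 ≈ 7.392e+06 m = 7.392 × 10^6 m.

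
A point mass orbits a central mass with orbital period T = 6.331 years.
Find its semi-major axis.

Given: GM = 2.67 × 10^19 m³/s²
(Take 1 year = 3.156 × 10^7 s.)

Convert to SI: T = 6.331 years = 1.99806e+08 s.
Invert Kepler's third law: a = (GM · T² / (4π²))^(1/3).
Substituting T = 1.99806e+08 s and GM = 2.67e+19 m³/s²:
a = (2.67e+19 · (1.99806e+08)² / (4π²))^(1/3) m
a ≈ 3e+11 m = 300 Gm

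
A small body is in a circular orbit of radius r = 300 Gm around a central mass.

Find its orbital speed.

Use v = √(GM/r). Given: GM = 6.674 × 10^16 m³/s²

Convert to SI: r = 300 Gm = 3e+11 m.
For a circular orbit, gravity supplies the centripetal force, so v = √(GM / r).
v = √(6.674e+16 / 3e+11) m/s ≈ 471.7 m/s = 471.7 m/s.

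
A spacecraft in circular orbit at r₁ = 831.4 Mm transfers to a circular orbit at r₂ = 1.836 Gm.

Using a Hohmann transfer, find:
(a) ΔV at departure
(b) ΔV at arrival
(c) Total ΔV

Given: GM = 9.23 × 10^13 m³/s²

Convert to SI: r₁ = 831.4 Mm = 8.314e+08 m; r₂ = 1.836 Gm = 1.836e+09 m.
Transfer semi-major axis: a_t = (r₁ + r₂)/2 = (8.314e+08 + 1.836e+09)/2 = 1.3337e+09 m.
Circular speeds: v₁ = √(GM/r₁) = 333.193 m/s, v₂ = √(GM/r₂) = 224.215 m/s.
Transfer speeds (vis-viva v² = GM(2/r − 1/a_t)): v₁ᵗ = 390.934 m/s, v₂ᵗ = 177.027 m/s.
(a) ΔV₁ = |v₁ᵗ − v₁| ≈ 57.74 m/s = 57.74 m/s.
(b) ΔV₂ = |v₂ − v₂ᵗ| ≈ 47.19 m/s = 47.19 m/s.
(c) ΔV_total = ΔV₁ + ΔV₂ ≈ 104.9 m/s = 104.9 m/s.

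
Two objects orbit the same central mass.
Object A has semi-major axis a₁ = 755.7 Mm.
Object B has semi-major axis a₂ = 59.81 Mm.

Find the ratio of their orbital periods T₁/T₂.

Convert to SI: a₁ = 755.7 Mm = 7.557e+08 m; a₂ = 59.81 Mm = 5.981e+07 m.
From Kepler's third law, (T₁/T₂)² = (a₁/a₂)³, so T₁/T₂ = (a₁/a₂)^(3/2).
a₁/a₂ = 7.557e+08 / 5.981e+07 = 12.635.
T₁/T₂ = (12.635)^(3/2) ≈ 44.91.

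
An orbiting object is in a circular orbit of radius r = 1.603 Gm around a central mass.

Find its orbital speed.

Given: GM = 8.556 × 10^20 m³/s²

Convert to SI: r = 1.603 Gm = 1.603e+09 m.
For a circular orbit, gravity supplies the centripetal force, so v = √(GM / r).
v = √(8.556e+20 / 1.603e+09) m/s ≈ 7.306e+05 m/s = 730.6 km/s.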